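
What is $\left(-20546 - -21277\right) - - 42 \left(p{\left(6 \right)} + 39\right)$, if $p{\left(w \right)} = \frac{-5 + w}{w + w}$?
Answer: $\frac{4745}{2} \approx 2372.5$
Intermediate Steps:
$p{\left(w \right)} = \frac{-5 + w}{2 w}$
$\left(-20546 - -21277\right) - - 42 \left(p{\left(6 \right)} + 39\right) = \left(-20546 - -21277\right) - - 42 \left(\frac{-5 + 6}{2 \cdot 6} + 39\right) = \left(-20546 + 21277\right) - - 42 \left(\frac{1}{2} \cdot \frac{1}{6} \cdot 1 + 39\right) = 731 - - 42 \left(\frac{1}{12} + 39\right) = 731 - \left(-42\right) \frac{469}{12} = 731 - - \frac{3283}{2} = 731 + \frac{3283}{2} = \frac{4745}{2}$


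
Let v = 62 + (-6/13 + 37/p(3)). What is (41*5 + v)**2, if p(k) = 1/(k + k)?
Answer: 40335201/169 ≈ 2.3867e+5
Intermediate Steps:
p(k) = 1/(2*k)
v = 3686/13 (v = 62 + (-6/13 + 37/(((1/2)/3))) = 62 + (-6*1/13 + 37/(((1/2)*(1/3)))) = 62 + (-6/13 + 37/(1/6)) = 62 + (-6/13 + 37*6) = 62 + (-6/13 + 222) = 62 + 2880/13 = 3686/13 ≈ 283.54)
(41*5 + v)**2 = (41*5 + 3686/13)**2 = (205 + 3686/13)**2 = (6351/13)**2 = 40335201/169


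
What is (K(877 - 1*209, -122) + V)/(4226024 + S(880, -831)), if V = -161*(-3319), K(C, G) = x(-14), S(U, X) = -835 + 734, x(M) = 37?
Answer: 178132/1408641 ≈ 0.12646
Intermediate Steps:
S(U, X) = -101
K(C, G) = 37
V = 534359
(K(877 - 1*209, -122) + V)/(4226024 + S(880, -831)) = (37 + 534359)/(4226024 - 101) = 534396/4225923 = 534396*(1/4225923) = 178132/1408641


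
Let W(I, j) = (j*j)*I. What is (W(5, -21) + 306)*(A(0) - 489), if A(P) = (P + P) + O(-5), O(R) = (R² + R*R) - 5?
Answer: -1114884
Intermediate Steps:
O(R) = -5 + 2*R² (O(R) = (R² + R²) - 5 = 2*R² - 5 = -5 + 2*R²)
A(P) = 45 + 2*P (A(P) = (P + P) + (-5 + 2*(-5)²) = 2*P + (-5 + 2*25) = 2*P + (-5 + 50) = 2*P + 45 = 45 + 2*P)
W(I, j) = I*j² (W(I, j) = j²*I = I*j²)
(W(5, -21) + 306)*(A(0) - 489) = (5*(-21)² + 306)*((45 + 2*0) - 489) = (5*441 + 306)*((45 + 0) - 489) = (2205 + 306)*(45 - 489) = 2511*(-444) = -1114884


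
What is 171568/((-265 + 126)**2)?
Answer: 171568/19321 ≈ 8.8799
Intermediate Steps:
171568/((-265 + 126)**2) = 171568/((-139)**2) = 171568/19321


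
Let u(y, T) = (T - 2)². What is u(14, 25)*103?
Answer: 54487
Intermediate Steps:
u(y, T) = (-2 + T)²
u(14, 25)*103 = (-2 + 25)²*103 = 23²*103 = 529*103 = 54487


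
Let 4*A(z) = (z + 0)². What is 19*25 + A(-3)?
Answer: 1909/4 ≈ 477.25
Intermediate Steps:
A(z) = z²/4 (A(z) = (z + 0)²/4 = z²/4)
19*25 + A(-3) = 19*25 + (¼)*(-3)² = 475 + (¼)*9 = 475 + 9/4 = 1909/4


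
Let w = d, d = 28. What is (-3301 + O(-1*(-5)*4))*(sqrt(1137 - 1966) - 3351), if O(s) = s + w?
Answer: 10900803 - 3253*I*sqrt(829) ≈ 1.0901e+7 - 93662.0*I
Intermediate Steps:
w = 28
O(s) = 28 + s (O(s) = s + 28 = 28 + s)
(-3301 + O(-1*(-5)*4))*(sqrt(1137 - 1966) - 3351) = (-3301 + (28 - 1*(-5)*4))*(sqrt(1137 - 1966) - 3351) = (-3301 + (28 + 5*4))*(sqrt(-829) - 3351) = (-3301 + (28 + 20))*(I*sqrt(829) - 3351) = (-3301 + 48)*(-3351 + I*sqrt(829)) = -3253*(-3351 + I*sqrt(829)) = 10900803 - 3253*I*sqrt(829)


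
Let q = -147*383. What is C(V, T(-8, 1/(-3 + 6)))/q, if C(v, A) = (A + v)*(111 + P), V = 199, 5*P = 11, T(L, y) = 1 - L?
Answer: -117728/281505 ≈ -0.41821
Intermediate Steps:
P = 11/5 (P = (1/5)*11 = 11/5 ≈ 2.2000)
C(v, A) = 566*A/5 + 566*v/5 (C(v, A) = (A + v)*(111 + 11/5) = (A + v)*(566/5) = 566*A/5 + 566*v/5)
q = -56301
C(V, T(-8, 1/(-3 + 6)))/q = (566*(1 - 1*(-8))/5 + (566/5)*199)/(-56301) = (566*(1 + 8)/5 + 112634/5)*(-1/56301) = ((566/5)*9 + 112634/5)*(-1/56301) = (5094/5 + 112634/5)*(-1/56301) = (117728/5)*(-1/56301) = -117728/281505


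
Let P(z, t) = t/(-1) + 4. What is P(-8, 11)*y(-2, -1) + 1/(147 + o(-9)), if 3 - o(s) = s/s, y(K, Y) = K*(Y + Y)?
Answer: -4171/149 ≈ -27.993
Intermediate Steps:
y(K, Y) = 2*K*Y (y(K, Y) = K*(2*Y) = 2*K*Y)
o(s) = 2 (o(s) = 3 - s/s = 3 - 1*1 = 3 - 1 = 2)
P(z, t) = 4 - t (P(z, t) = t*(-1) + 4 = -t + 4 = 4 - t)
P(-8, 11)*y(-2, -1) + 1/(147 + o(-9)) = (4 - 1*11)*(2*(-2)*(-1)) + 1/(147 + 2) = (4 - 11)*4 + 1/149 = -7*4 + 1/149 = -28 + 1/149 = -4171/149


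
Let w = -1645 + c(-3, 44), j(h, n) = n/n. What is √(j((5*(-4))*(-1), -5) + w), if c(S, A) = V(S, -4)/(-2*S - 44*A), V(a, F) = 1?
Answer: I*√6123737530/1930 ≈ 40.546*I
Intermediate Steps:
j(h, n) = 1
c(S, A) = 1/(-44*A - 2*S) (c(S, A) = 1/(-2*S - 44*A) = 1/(-44*A - 2*S))
w = -3174851/1930 (w = -1645 - 1/(2*(-3) + 44*44) = -1645 - 1/(-6 + 1936) = -1645 - 1/1930 = -3174851/1930 ≈ -1645.0)
√(j((5*(-4))*(-1), -5) + w) = √(1 - 3174851/1930) = √(-3172921/1930) = I*√6123737530/1930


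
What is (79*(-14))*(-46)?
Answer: 50876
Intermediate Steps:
(79*(-14))*(-46) = -1106*(-46) = 50876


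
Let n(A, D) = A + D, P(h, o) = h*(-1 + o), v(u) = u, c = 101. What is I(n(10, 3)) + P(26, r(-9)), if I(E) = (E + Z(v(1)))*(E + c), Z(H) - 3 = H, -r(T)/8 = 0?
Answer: 1912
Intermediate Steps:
r(T) = 0 (r(T) = -8*0 = 0)
Z(H) = 3 + H
I(E) = (4 + E)*(101 + E) (I(E) = (E + (3 + 1))*(E + 101) = (E + 4)*(101 + E) = (4 + E)*(101 + E))
I(n(10, 3)) + P(26, r(-9)) = (404 + (10 + 3)² + 105*(10 + 3)) + 26*(-1 + 0) = (404 + 13² + 105*13) + 26*(-1) = (404 + 169 + 1365) - 26 = 1938 - 26 = 1912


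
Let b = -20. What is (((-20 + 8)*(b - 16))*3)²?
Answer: 1679616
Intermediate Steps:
(((-20 + 8)*(b - 16))*3)² = (((-20 + 8)*(-20 - 16))*3)² = (-12*(-36)*3)² = (432*3)² = 1296² = 1679616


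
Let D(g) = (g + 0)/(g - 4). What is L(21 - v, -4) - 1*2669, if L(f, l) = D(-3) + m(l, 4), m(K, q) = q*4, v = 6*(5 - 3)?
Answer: -18568/7 ≈ -2652.6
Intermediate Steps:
v = 12 (v = 6*2 = 12)
m(K, q) = 4*q
D(g) = g/(-4 + g)
L(f, l) = 115/7 (L(f, l) = -3/(-4 - 3) + 4*4 = -3/(-7) + 16 = -3*(-⅐) + 16 = 3/7 + 16 = 115/7)
L(21 - v, -4) - 1*2669 = 115/7 - 1*2669 = 115/7 - 2669 = -18568/7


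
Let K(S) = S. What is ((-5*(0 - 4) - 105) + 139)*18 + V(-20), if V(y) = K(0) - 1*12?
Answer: 960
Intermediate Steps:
V(y) = -12 (V(y) = 0 - 1*12 = 0 - 12 = -12)
((-5*(0 - 4) - 105) + 139)*18 + V(-20) = ((-5*(0 - 4) - 105) + 139)*18 - 12 = ((-5*(-4) - 105) + 139)*18 - 12 = ((20 - 105) + 139)*18 - 12 = (-85 + 139)*18 - 12 = 54*18 - 12 = 972 - 12 = 960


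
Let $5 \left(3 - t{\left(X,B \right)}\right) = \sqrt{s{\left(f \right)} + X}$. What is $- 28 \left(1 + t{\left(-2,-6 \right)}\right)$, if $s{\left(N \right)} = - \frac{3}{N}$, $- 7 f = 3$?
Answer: $-112 + \frac{28 \sqrt{5}}{5} \approx -99.478$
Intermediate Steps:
$f = - \frac{3}{7}$ ($f = \left(- \frac{1}{7}\right) 3 = - \frac{3}{7} \approx -0.42857$)
$t{\left(X,B \right)} = 3 - \frac{\sqrt{7 + X}}{5}$ ($t{\left(X,B \right)} = 3 - \frac{\sqrt{- \frac{3}{- \frac{3}{7}} + X}}{5} = 3 - \frac{\sqrt{\left(-3\right) \left(- \frac{7}{3}\right) + X}}{5} = 3 - \frac{\sqrt{7 + X}}{5}$)
$- 28 \left(1 + t{\left(-2,-6 \right)}\right) = - 28 \left(1 + \left(3 - \frac{\sqrt{7 - 2}}{5}\right)\right) = - 28 \left(1 + \left(3 - \frac{\sqrt{5}}{5}\right)\right) = - 28 \left(4 - \frac{\sqrt{5}}{5}\right) = -112 + \frac{28 \sqrt{5}}{5}$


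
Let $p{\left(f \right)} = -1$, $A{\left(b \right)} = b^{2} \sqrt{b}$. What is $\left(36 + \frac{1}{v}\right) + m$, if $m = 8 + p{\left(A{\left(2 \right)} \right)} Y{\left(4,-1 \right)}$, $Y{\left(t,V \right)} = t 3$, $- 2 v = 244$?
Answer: $\frac{3903}{122} \approx 31.992$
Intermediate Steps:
$A{\left(b \right)} = b^{\frac{5}{2}}$
$v = -122$ ($v = \left(- \frac{1}{2}\right) 244 = -122$)
$Y{\left(t,V \right)} = 3 t$
$m = -4$ ($m = 8 - 3 \cdot 4 = 8 - 12 = -4$)
$\left(36 + \frac{1}{v}\right) + m = \left(36 + \frac{1}{-122}\right) - 4 = \left(36 - \frac{1}{122}\right) - 4 = \frac{4391}{122} - 4 = \frac{3903}{122}$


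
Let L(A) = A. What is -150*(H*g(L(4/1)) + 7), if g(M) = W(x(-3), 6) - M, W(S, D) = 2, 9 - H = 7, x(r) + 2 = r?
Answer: -450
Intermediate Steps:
x(r) = -2 + r
H = 2 (H = 9 - 1*7 = 9 - 7 = 2)
g(M) = 2 - M
-150*(H*g(L(4/1)) + 7) = -150*(2*(2 - 4/1) + 7) = -150*(2*(2 - 4) + 7) = -150*(2*(-2) + 7) = -150*(-4 + 7) = -150*3 = -450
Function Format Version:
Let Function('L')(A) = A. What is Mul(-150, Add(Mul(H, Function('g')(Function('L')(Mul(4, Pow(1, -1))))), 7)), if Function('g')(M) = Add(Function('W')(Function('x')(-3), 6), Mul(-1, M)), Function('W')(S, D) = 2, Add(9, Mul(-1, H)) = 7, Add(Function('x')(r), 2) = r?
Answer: -450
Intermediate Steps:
Function('x')(r) = Add(-2, r)
H = 2 (H = Add(9, Mul(-1, 7)) = Add(9, -7) = 2)
Function('g')(M) = Add(2, Mul(-1, M))
Mul(-150, Add(Mul(H, Function('g')(Function('L')(Mul(4, Pow(1, -1))))), 7)) = Mul(-150, Add(Mul(2, Add(2, Mul(-1, Mul(4, Pow(1, -1))))), 7)) = Mul(-150, Add(Mul(2, Add(2, Mul(-1, Mul(4, 1)))), 7)) = Mul(-150, Add(Mul(2, Add(2, Mul(-1, 4))), 7)) = Mul(-150, Add(Mul(2, Add(2, -4)), 7)) = Mul(-150, Add(Mul(2, -2), 7)) = Mul(-150, Add(-4, 7)) = Mul(-150, 3) = -450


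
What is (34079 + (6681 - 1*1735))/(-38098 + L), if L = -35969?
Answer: -5575/10581 ≈ -0.52689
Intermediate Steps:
(34079 + (6681 - 1*1735))/(-38098 + L) = (34079 + (6681 - 1*1735))/(-38098 - 35969) = (34079 + (6681 - 1735))/(-74067) = (34079 + 4946)*(-1/74067) = 39025*(-1/74067) = -5575/10581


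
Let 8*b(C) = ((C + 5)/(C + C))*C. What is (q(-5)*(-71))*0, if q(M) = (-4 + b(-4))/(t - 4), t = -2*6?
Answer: 0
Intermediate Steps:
t = -12
b(C) = 5/16 + C/16 (b(C) = (((C + 5)/(C + C))*C)/8 = (((5 + C)/((2*C)))*C)/8 = (((5 + C)*(1/(2*C)))*C)/8 = (((5 + C)/(2*C))*C)/8 = (5/2 + C/2)/8 = 5/16 + C/16)
q(M) = 63/256 (q(M) = (-4 + (5/16 + (1/16)*(-4)))/(-12 - 4) = (-4 + (5/16 - 1/4))/(-16) = (-4 + 1/16)*(-1/16) = -63/16*(-1/16) = 63/256)
(q(-5)*(-71))*0 = ((63/256)*(-71))*0 = -4473/256*0 = 0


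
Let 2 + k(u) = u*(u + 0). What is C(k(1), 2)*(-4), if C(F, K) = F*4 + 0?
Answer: 16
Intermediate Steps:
k(u) = -2 + u² (k(u) = -2 + u*(u + 0) = -2 + u*u = -2 + u²)
C(F, K) = 4*F (C(F, K) = 4*F + 0 = 4*F)
C(k(1), 2)*(-4) = (4*(-2 + 1²))*(-4) = (4*(-2 + 1))*(-4) = (4*(-1))*(-4) = -4*(-4) = 16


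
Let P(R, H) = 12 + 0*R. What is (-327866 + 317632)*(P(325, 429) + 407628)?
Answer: -4171787760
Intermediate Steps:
P(R, H) = 12 (P(R, H) = 12 + 0 = 12)
(-327866 + 317632)*(P(325, 429) + 407628) = (-327866 + 317632)*(12 + 407628) = -10234*407640 = -4171787760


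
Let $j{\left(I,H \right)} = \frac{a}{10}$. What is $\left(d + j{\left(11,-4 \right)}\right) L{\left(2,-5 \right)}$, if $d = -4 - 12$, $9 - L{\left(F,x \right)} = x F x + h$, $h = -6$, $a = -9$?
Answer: $\frac{1183}{2} \approx 591.5$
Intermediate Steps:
$j{\left(I,H \right)} = - \frac{9}{10}$
$L{\left(F,x \right)} = 15 - F x^{2}$ ($L{\left(F,x \right)} = 9 - \left(x F x - 6\right) = 9 - \left(F x x - 6\right) = 9 - \left(F x^{2} - 6\right) = 9 - \left(-6 + F x^{2}\right) = 15 - F x^{2}$)
$d = -16$ ($d = -4 - 12 = -16$)
$\left(d + j{\left(11,-4 \right)}\right) L{\left(2,-5 \right)} = \left(-16 - \frac{9}{10}\right) \left(15 - 2 \left(-5\right)^{2}\right) = - \frac{169 \left(15 - 2 \cdot 25\right)}{10} = - \frac{169 \left(15 - 50\right)}{10} = \left(- \frac{169}{10}\right) \left(-35\right) = \frac{1183}{2}$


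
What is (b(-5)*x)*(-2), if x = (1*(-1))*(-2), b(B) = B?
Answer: 20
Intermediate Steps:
x = 2 (x = -1*(-2) = 2)
(b(-5)*x)*(-2) = -5*2*(-2) = -10*(-2) = 20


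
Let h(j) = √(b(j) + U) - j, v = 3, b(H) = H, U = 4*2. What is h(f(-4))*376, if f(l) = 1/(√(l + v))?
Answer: 376*I + 376*√(8 - I) ≈ 1065.6 + 309.66*I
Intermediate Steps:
U = 8
f(l) = (3 + l)^(-½) (f(l) = 1/(√(l + 3)) = 1/(√(3 + l)) = (3 + l)^(-½))
h(j) = √(8 + j) - j (h(j) = √(j + 8) - j = √(8 + j) - j)
h(f(-4))*376 = (√(8 + (3 - 4)^(-½)) - 1/√(3 - 4))*376 = (√(8 + (-1)^(-½)) - 1/√(-1))*376 = (√(8 - I) - (-1)*I)*376 = (√(8 - I) + I)*376 = (I + √(8 - I))*376 = 376*I + 376*√(8 - I)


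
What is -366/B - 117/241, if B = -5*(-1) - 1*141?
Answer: 36147/16388 ≈ 2.2057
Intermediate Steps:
B = -136 (B = 5 - 141 = -136)
-366/B - 117/241 = -366/(-136) - 117/241 = -366*(-1/136) - 117*1/241 = 183/68 - 117/241 = 36147/16388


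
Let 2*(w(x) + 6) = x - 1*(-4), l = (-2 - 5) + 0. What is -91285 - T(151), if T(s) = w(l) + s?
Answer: -182857/2 ≈ -91429.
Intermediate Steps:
l = -7 (l = -7 + 0 = -7)
w(x) = -4 + x/2 (w(x) = -6 + (x - 1*(-4))/2 = -6 + (x + 4)/2 = -6 + (4 + x)/2 = -6 + (2 + x/2) = -4 + x/2)
T(s) = -15/2 + s (T(s) = (-4 + (½)*(-7)) + s = (-4 - 7/2) + s = -15/2 + s)
-91285 - T(151) = -91285 - (-15/2 + 151) = -91285 - 1*287/2 = -91285 - 287/2 = -182857/2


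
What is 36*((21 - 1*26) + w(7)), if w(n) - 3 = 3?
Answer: 36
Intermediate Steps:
w(n) = 6 (w(n) = 3 + 3 = 6)
36*((21 - 1*26) + w(7)) = 36*((21 - 1*26) + 6) = 36*((21 - 26) + 6) = 36*(-5 + 6) = 36*1 = 36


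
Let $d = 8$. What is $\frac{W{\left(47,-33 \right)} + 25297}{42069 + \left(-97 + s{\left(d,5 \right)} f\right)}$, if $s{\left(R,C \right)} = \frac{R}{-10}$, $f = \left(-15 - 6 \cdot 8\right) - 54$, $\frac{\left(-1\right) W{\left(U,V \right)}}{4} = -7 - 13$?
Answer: $\frac{126885}{210328} \approx 0.60327$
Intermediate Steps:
$W{\left(U,V \right)} = 80$ ($W{\left(U,V \right)} = - 4 \left(-7 - 13\right) = \left(-4\right) \left(-20\right) = 80$)
$f = -117$ ($f = \left(-15 - 48\right) - 54 = -63 - 54 = -117$)
$s{\left(R,C \right)} = - \frac{R}{10}$ ($s{\left(R,C \right)} = R \left(- \frac{1}{10}\right) = - \frac{R}{10}$)
$\frac{W{\left(47,-33 \right)} + 25297}{42069 + \left(-97 + s{\left(d,5 \right)} f\right)} = \frac{80 + 25297}{42069 - \left(97 - \left(- \frac{1}{10}\right) 8 \left(-117\right)\right)} = \frac{25377}{42069 - \frac{17}{5}} = \frac{25377}{\frac{210328}{5}} = 25377 \cdot \frac{5}{210328} = \frac{126885}{210328}$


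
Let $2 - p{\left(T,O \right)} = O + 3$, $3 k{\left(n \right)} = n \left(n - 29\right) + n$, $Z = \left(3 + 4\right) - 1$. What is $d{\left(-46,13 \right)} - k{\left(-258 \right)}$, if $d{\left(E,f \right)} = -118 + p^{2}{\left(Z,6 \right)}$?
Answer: $-24665$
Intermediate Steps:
$Z = 6$ ($Z = 7 - 1 = 6$)
$k{\left(n \right)} = \frac{n}{3} + \frac{n \left(-29 + n\right)}{3}$ ($k{\left(n \right)} = \frac{n \left(n - 29\right) + n}{3} = \frac{n \left(-29 + n\right) + n}{3} = \frac{n + n \left(-29 + n\right)}{3} = \frac{n}{3} + \frac{n \left(-29 + n\right)}{3}$)
$p{\left(T,O \right)} = -1 - O$ ($p{\left(T,O \right)} = 2 - \left(O + 3\right) = 2 - \left(3 + O\right) = -1 - O$)
$d{\left(E,f \right)} = -69$ ($d{\left(E,f \right)} = -118 + \left(-1 - 6\right)^{2} = -118 + \left(-7\right)^{2} = -118 + 49 = -69$)
$d{\left(-46,13 \right)} - k{\left(-258 \right)} = -69 - \frac{1}{3} \left(-258\right) \left(-28 - 258\right) = -69 - \frac{1}{3} \left(-258\right) \left(-286\right) = -69 - 24596 = -24665$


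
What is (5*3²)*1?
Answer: 45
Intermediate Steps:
(5*3²)*1 = (5*9)*1 = 45*1 = 45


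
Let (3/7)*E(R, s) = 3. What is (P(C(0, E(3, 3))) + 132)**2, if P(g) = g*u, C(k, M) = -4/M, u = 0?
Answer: 17424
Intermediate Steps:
E(R, s) = 7 (E(R, s) = (7/3)*3 = 7)
P(g) = 0 (P(g) = g*0 = 0)
(P(C(0, E(3, 3))) + 132)**2 = (0 + 132)**2 = 132**2 = 17424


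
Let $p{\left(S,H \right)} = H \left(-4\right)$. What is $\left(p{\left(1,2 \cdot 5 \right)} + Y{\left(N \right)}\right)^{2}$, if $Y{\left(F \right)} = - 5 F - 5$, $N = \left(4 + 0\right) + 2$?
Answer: $5625$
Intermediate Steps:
$p{\left(S,H \right)} = - 4 H$
$N = 6$ ($N = 4 + 2 = 6$)
$Y{\left(F \right)} = -5 - 5 F$
$\left(p{\left(1,2 \cdot 5 \right)} + Y{\left(N \right)}\right)^{2} = \left(- 4 \cdot 2 \cdot 5 - 35\right)^{2} = \left(\left(-4\right) 10 - 35\right)^{2} = \left(-40 - 35\right)^{2} = \left(-75\right)^{2} = 5625$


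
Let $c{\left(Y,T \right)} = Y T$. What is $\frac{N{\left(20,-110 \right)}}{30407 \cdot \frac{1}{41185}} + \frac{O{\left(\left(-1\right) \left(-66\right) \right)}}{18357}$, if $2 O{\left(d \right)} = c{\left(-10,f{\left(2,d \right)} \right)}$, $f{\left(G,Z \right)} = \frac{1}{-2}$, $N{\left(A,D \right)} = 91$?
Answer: $\frac{10584474325}{85874046} \approx 123.26$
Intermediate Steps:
$f{\left(G,Z \right)} = - \frac{1}{2}$
$c{\left(Y,T \right)} = T Y$
$O{\left(d \right)} = \frac{5}{2}$ ($O{\left(d \right)} = \frac{\left(- \frac{1}{2}\right) \left(-10\right)}{2} = \frac{1}{2} \cdot 5 = \frac{5}{2}$)
$\frac{N{\left(20,-110 \right)}}{30407 \cdot \frac{1}{41185}} + \frac{O{\left(\left(-1\right) \left(-66\right) \right)}}{18357} = \frac{91}{30407 \cdot \frac{1}{41185}} + \frac{5}{2 \cdot 18357} = \frac{91}{30407 \cdot \frac{1}{41185}} + \frac{5}{2} \cdot \frac{1}{18357} = \frac{91}{\frac{30407}{41185}} + \frac{5}{36714} = 91 \cdot \frac{41185}{30407} + \frac{5}{36714} = \frac{288295}{2339} + \frac{5}{36714} = \frac{10584474325}{85874046}$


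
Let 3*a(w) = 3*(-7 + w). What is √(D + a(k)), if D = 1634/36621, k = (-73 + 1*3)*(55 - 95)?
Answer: √416193950003/12207 ≈ 52.849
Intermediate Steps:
k = 2800 (k = (-73 + 3)*(-40) = -70*(-40) = 2800)
a(w) = -7 + w (a(w) = (3*(-7 + w))/3 = (-21 + 3*w)/3 = -7 + w)
D = 1634/36621 (D = 1634*(1/36621) = 1634/36621 ≈ 0.044619)
√(D + a(k)) = √(1634/36621 + (-7 + 2800)) = √(1634/36621 + 2793) = √(102284087/36621) = √416193950003/12207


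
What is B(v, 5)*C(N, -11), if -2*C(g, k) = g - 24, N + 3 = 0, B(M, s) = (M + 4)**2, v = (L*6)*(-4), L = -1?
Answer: 10584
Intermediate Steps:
v = 24 (v = -1*6*(-4) = -6*(-4) = 24)
B(M, s) = (4 + M)**2
N = -3 (N = -3 + 0 = -3)
C(g, k) = 12 - g/2 (C(g, k) = -(g - 24)/2 = -(-24 + g)/2 = 12 - g/2)
B(v, 5)*C(N, -11) = (4 + 24)**2*(12 - 1/2*(-3)) = 28**2*(12 + 3/2) = 784*(27/2) = 10584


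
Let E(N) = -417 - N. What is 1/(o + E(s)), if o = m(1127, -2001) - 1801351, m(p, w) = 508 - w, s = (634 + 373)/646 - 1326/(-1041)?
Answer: -11798/21227691101 ≈ -5.5578e-7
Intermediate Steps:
s = 33419/11798 (s = 1007*(1/646) - 1326*(-1/1041) = 53/34 + 442/347 = 33419/11798 ≈ 2.8326)
o = -1798842 (o = (508 - 1*(-2001)) - 1801351 = (508 + 2001) - 1801351 = 2509 - 1801351 = -1798842)
1/(o + E(s)) = 1/(-1798842 + (-417 - 1*33419/11798)) = 1/(-1798842 + (-417 - 33419/11798)) = 1/(-1798842 - 4953185/11798) = 1/(-21227691101/11798) = -11798/21227691101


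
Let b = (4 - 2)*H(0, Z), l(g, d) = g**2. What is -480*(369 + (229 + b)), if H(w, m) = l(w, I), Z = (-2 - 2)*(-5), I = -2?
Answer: -287040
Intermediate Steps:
Z = 20 (Z = -4*(-5) = 20)
H(w, m) = w**2
b = 0 (b = (4 - 2)*0**2 = 2*0 = 0)
-480*(369 + (229 + b)) = -480*(369 + (229 + 0)) = -480*(369 + 229) = -480*598 = -287040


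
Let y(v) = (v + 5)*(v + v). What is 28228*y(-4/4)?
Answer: -225824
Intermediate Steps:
y(v) = 2*v*(5 + v) (y(v) = (5 + v)*(2*v) = 2*v*(5 + v))
28228*y(-4/4) = 28228*(2*(-4/4)*(5 - 4/4)) = 28228*(2*(-4*¼)*(5 - 4*¼)) = 28228*(2*(-1)*(5 - 1)) = 28228*(2*(-1)*4) = 28228*(-8) = -225824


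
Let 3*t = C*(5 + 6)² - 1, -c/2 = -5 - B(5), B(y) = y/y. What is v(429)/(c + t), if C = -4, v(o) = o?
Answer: -1287/449 ≈ -2.8664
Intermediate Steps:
B(y) = 1
c = 12 (c = -2*(-5 - 1*1) = -2*(-5 - 1) = -2*(-6) = 12)
t = -485/3 (t = (-4*(5 + 6)² - 1)/3 = (-4*11² - 1)/3 = (-4*121 - 1)/3 = (-484 - 1)/3 = (⅓)*(-485) = -485/3 ≈ -161.67)
v(429)/(c + t) = 429/(12 - 485/3) = 429/(-449/3) = 429*(-3/449) = -1287/449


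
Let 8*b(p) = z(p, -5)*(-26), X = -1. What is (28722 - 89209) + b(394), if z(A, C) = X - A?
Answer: -236813/4 ≈ -59203.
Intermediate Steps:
z(A, C) = -1 - A
b(p) = 13/4 + 13*p/4 (b(p) = ((-1 - p)*(-26))/8 = (26 + 26*p)/8 = 13/4 + 13*p/4)
(28722 - 89209) + b(394) = (28722 - 89209) + (13/4 + (13/4)*394) = -60487 + (13/4 + 2561/2) = -60487 + 5135/4 = -236813/4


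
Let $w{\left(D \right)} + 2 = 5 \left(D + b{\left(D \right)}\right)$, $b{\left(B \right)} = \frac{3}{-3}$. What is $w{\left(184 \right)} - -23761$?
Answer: $24674$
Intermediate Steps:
$b{\left(B \right)} = -1$ ($b{\left(B \right)} = 3 \left(- \frac{1}{3}\right) = -1$)
$w{\left(D \right)} = -7 + 5 D$ ($w{\left(D \right)} = -2 + 5 \left(D - 1\right) = -2 + 5 \left(-1 + D\right) = -2 + \left(-5 + 5 D\right) = -7 + 5 D$)
$w{\left(184 \right)} - -23761 = \left(-7 + 5 \cdot 184\right) - -23761 = \left(-7 + 920\right) + 23761 = 913 + 23761 = 24674$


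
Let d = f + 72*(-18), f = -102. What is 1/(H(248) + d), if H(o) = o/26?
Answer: -13/18050 ≈ -0.00072022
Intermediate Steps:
H(o) = o/26 (H(o) = o*(1/26) = o/26)
d = -1398 (d = -102 + 72*(-18) = -102 - 1296 = -1398)
1/(H(248) + d) = 1/((1/26)*248 - 1398) = 1/(124/13 - 1398) = 1/(-18050/13) = -13/18050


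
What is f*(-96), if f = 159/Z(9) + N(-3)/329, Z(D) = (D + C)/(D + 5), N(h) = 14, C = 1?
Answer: -5022816/235 ≈ -21374.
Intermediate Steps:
Z(D) = (1 + D)/(5 + D) (Z(D) = (D + 1)/(D + 5) = (1 + D)/(5 + D))
f = 52321/235 (f = 159/(((1 + 9)/(5 + 9))) + 14/329 = 159/((10/14)) + 14*(1/329) = 159/(((1/14)*10)) + 2/47 = 159/(5/7) + 2/47 = 159*(7/5) + 2/47 = 1113/5 + 2/47 = 52321/235 ≈ 222.64)
f*(-96) = (52321/235)*(-96) = -5022816/235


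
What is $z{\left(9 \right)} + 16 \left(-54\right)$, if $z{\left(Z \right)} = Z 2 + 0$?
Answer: $-846$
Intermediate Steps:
$z{\left(Z \right)} = 2 Z$ ($z{\left(Z \right)} = 2 Z + 0 = 2 Z$)
$z{\left(9 \right)} + 16 \left(-54\right) = 2 \cdot 9 + 16 \left(-54\right) = 18 - 864 = -846$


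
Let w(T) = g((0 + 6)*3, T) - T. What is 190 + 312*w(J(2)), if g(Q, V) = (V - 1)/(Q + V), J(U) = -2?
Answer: 1511/2 ≈ 755.50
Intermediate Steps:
g(Q, V) = (-1 + V)/(Q + V)
w(T) = -T + (-1 + T)/(18 + T) (w(T) = (-1 + T)/((0 + 6)*3 + T) - T = (-1 + T)/(6*3 + T) - T = (-1 + T)/(18 + T) - T = -T + (-1 + T)/(18 + T))
190 + 312*w(J(2)) = 190 + 312*((-1 - 2 - 1*(-2)*(18 - 2))/(18 - 2)) = 190 + 312*((-1 - 2 - 1*(-2)*16)/16) = 190 + 312*((-1 - 2 + 32)/16) = 190 + 312*((1/16)*29) = 190 + 312*(29/16) = 190 + 1131/2 = 1511/2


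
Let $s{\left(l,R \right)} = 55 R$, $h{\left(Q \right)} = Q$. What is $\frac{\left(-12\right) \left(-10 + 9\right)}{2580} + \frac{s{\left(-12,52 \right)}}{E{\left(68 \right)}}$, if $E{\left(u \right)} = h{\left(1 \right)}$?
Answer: $\frac{614901}{215} \approx 2860.0$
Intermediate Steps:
$E{\left(u \right)} = 1$
$\frac{\left(-12\right) \left(-10 + 9\right)}{2580} + \frac{s{\left(-12,52 \right)}}{E{\left(68 \right)}} = \frac{\left(-12\right) \left(-10 + 9\right)}{2580} + \frac{55 \cdot 52}{1} = \left(-12\right) \left(-1\right) \frac{1}{2580} + 2860 \cdot 1 = 12 \cdot \frac{1}{2580} + 2860 = \frac{1}{215} + 2860 = \frac{614901}{215}$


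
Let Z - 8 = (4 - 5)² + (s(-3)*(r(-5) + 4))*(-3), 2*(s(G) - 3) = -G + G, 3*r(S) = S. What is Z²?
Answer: 144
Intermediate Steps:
r(S) = S/3
s(G) = 3 (s(G) = 3 + (-G + G)/2 = 3 + (½)*0 = 3 + 0 = 3)
Z = -12 (Z = 8 + ((4 - 5)² + (3*((⅓)*(-5) + 4))*(-3)) = 8 + ((-1)² + (3*(-5/3 + 4))*(-3)) = 8 + (1 + (3*(7/3))*(-3)) = 8 + (1 + 7*(-3)) = 8 + (1 - 21) = 8 - 20 = -12)
Z² = (-12)² = 144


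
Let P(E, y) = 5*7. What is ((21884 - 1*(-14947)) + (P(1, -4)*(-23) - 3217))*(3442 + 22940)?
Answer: 865567038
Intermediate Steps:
P(E, y) = 35
((21884 - 1*(-14947)) + (P(1, -4)*(-23) - 3217))*(3442 + 22940) = ((21884 - 1*(-14947)) + (35*(-23) - 3217))*(3442 + 22940) = ((21884 + 14947) + (-805 - 3217))*26382 = (36831 - 4022)*26382 = 32809*26382 = 865567038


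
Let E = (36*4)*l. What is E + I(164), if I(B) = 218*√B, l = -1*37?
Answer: -5328 + 436*√41 ≈ -2536.2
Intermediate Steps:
l = -37
E = -5328 (E = (36*4)*(-37) = 144*(-37) = -5328)
E + I(164) = -5328 + 218*√164 = -5328 + 218*(2*√41) = -5328 + 436*√41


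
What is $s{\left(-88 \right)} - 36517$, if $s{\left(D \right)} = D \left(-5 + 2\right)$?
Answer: $-36253$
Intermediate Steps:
$s{\left(D \right)} = - 3 D$ ($s{\left(D \right)} = D \left(-3\right) = - 3 D$)
$s{\left(-88 \right)} - 36517 = \left(-3\right) \left(-88\right) - 36517 = 264 - 36517 = -36253$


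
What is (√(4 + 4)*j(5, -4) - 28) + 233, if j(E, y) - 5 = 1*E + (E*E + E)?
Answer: 205 + 80*√2 ≈ 318.14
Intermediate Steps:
j(E, y) = 5 + E² + 2*E (j(E, y) = 5 + (1*E + (E*E + E)) = 5 + (E + (E² + E)) = 5 + (E + (E + E²)) = 5 + (E² + 2*E) = 5 + E² + 2*E)
(√(4 + 4)*j(5, -4) - 28) + 233 = (√(4 + 4)*(5 + 5² + 2*5) - 28) + 233 = (√8*(5 + 25 + 10) - 28) + 233 = ((2*√2)*40 - 28) + 233 = (80*√2 - 28) + 233 = (-28 + 80*√2) + 233 = 205 + 80*√2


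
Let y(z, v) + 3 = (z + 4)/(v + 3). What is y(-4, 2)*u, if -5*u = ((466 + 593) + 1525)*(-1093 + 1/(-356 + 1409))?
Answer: -2973997952/1755 ≈ -1.6946e+6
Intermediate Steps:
y(z, v) = -3 + (4 + z)/(3 + v) (y(z, v) = -3 + (z + 4)/(v + 3) = -3 + (4 + z)/(3 + v))
u = 2973997952/5265 (u = -((466 + 593) + 1525)*(-1093 + 1/(-356 + 1409))/5 = -(1059 + 1525)*(-1093 + 1/1053)/5 = -2584*(-1093 + 1/1053)/5 = -2584*(-1150928)/(5*1053) = -1/5*(-2973997952/1053) = 2973997952/5265 ≈ 5.6486e+5)
y(-4, 2)*u = ((-5 - 4 - 3*2)/(3 + 2))*(2973997952/5265) = ((-5 - 4 - 6)/5)*(2973997952/5265) = ((1/5)*(-15))*(2973997952/5265) = -3*2973997952/5265 = -2973997952/1755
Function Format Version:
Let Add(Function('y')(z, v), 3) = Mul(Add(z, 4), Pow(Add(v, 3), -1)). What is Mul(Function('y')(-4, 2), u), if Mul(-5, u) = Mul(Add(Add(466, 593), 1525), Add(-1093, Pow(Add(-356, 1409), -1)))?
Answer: Rational(-2973997952, 1755) ≈ -1.6946e+6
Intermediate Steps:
Function('y')(z, v) = Add(-3, Mul(Pow(Add(3, v), -1), Add(4, z))) (Function('y')(z, v) = Add(-3, Mul(Add(z, 4), Pow(Add(v, 3), -1))) = Add(-3, Mul(Add(4, z), Pow(Add(3, v), -1))) = Add(-3, Mul(Pow(Add(3, v), -1), Add(4, z))))
u = Rational(2973997952, 5265) (u = Mul(Rational(-1, 5), Mul(Add(Add(466, 593), 1525), Add(-1093, Pow(Add(-356, 1409), -1)))) = Mul(Rational(-1, 5), Mul(Add(1059, 1525), Add(-1093, Pow(1053, -1)))) = Mul(Rational(-1, 5), Mul(2584, Add(-1093, Rational(1, 1053)))) = Mul(Rational(-1, 5), Mul(2584, Rational(-1150928, 1053))) = Mul(Rational(-1, 5), Rational(-2973997952, 1053)) = Rational(2973997952, 5265) ≈ 5.6486e+5)
Mul(Function('y')(-4, 2), u) = Mul(Mul(Pow(Add(3, 2), -1), Add(-5, -4, Mul(-3, 2))), Rational(2973997952, 5265)) = Mul(Mul(Pow(5, -1), Add(-5, -4, -6)), Rational(2973997952, 5265)) = Mul(Mul(Rational(1, 5), -15), Rational(2973997952, 5265)) = Mul(-3, Rational(2973997952, 5265)) = Rational(-2973997952, 1755)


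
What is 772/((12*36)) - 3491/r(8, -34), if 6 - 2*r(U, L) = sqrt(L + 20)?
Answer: (-752898*I + 193*sqrt(14))/(108*(sqrt(14) + 6*I)) ≈ -836.05 - 522.49*I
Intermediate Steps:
r(U, L) = 3 - sqrt(20 + L)/2 (r(U, L) = 3 - sqrt(L + 20)/2 = 3 - sqrt(20 + L)/2)
772/((12*36)) - 3491/r(8, -34) = 772/((12*36)) - 3491/(3 - sqrt(20 - 34)/2) = 772/432 - 3491/(3 - I*sqrt(14)/2) = 772*(1/432) - 3491/(3 - I*sqrt(14)/2) = 193/108 - 3491/(3 - I*sqrt(14)/2)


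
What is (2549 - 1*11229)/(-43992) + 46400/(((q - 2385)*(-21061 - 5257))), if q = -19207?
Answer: 38550960085/195303259359 ≈ 0.19739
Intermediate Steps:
(2549 - 1*11229)/(-43992) + 46400/(((q - 2385)*(-21061 - 5257))) = (2549 - 1*11229)/(-43992) + 46400/(((-19207 - 2385)*(-21061 - 5257))) = (2549 - 11229)*(-1/43992) + 46400/((-21592*(-26318))) = -8680*(-1/43992) + 46400/568258256 = 1085/5499 + 46400*(1/568258256) = 1085/5499 + 2900/35516141 = 38550960085/195303259359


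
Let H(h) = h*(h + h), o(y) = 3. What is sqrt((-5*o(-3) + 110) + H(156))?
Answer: sqrt(48767) ≈ 220.83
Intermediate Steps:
H(h) = 2*h**2 (H(h) = h*(2*h) = 2*h**2)
sqrt((-5*o(-3) + 110) + H(156)) = sqrt((-5*3 + 110) + 2*156**2) = sqrt((-15 + 110) + 2*24336) = sqrt(95 + 48672) = sqrt(48767)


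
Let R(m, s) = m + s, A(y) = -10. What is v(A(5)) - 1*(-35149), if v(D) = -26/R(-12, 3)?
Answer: 316367/9 ≈ 35152.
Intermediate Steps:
v(D) = 26/9 (v(D) = -26/(-12 + 3) = -26/(-9) = -26*(-⅑) = 26/9)
v(A(5)) - 1*(-35149) = 26/9 - 1*(-35149) = 26/9 + 35149 = 316367/9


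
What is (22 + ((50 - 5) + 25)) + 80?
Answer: 172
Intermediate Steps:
(22 + ((50 - 5) + 25)) + 80 = (22 + (45 + 25)) + 80 = (22 + 70) + 80 = 92 + 80 = 172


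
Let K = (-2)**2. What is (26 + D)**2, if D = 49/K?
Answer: 23409/16 ≈ 1463.1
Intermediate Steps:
K = 4
D = 49/4 ≈ 12.250
(26 + D)**2 = (26 + 49/4)**2 = (153/4)**2 = 23409/16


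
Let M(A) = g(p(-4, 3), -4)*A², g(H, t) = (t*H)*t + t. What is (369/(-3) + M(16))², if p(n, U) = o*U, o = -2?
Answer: 661672729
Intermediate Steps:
p(n, U) = -2*U
g(H, t) = t + H*t² (g(H, t) = (H*t)*t + t = H*t² + t = t + H*t²)
M(A) = -100*A² (M(A) = (-4*(1 - 2*3*(-4)))*A² = (-4*(1 - 6*(-4)))*A² = (-4*(1 + 24))*A² = (-4*25)*A² = -100*A²)
(369/(-3) + M(16))² = (369/(-3) - 100*16²)² = (369*(-⅓) - 100*256)² = (-123 - 25600)² = (-25723)² = 661672729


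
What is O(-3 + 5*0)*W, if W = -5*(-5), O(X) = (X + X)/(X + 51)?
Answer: -25/8 ≈ -3.1250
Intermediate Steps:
O(X) = 2*X/(51 + X) (O(X) = (2*X)/(51 + X) = 2*X/(51 + X))
W = 25
O(-3 + 5*0)*W = (2*(-3 + 5*0)/(51 + (-3 + 5*0)))*25 = (2*(-3 + 0)/(51 + (-3 + 0)))*25 = (2*(-3)/(51 - 3))*25 = (2*(-3)/48)*25 = (2*(-3)*(1/48))*25 = -⅛*25 = -25/8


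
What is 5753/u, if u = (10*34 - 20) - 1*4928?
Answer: -5753/4608 ≈ -1.2485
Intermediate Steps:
u = -4608 (u = (340 - 20) - 4928 = 320 - 4928 = -4608)
5753/u = 5753/(-4608) = 5753*(-1/4608) = -5753/4608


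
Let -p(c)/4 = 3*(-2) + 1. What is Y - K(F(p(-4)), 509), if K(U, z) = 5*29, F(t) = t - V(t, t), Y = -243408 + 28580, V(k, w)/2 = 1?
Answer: -214973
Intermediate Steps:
V(k, w) = 2 (V(k, w) = 2*1 = 2)
p(c) = 20 (p(c) = -4*(3*(-2) + 1) = -4*(-6 + 1) = -4*(-5) = 20)
Y = -214828
F(t) = -2 + t (F(t) = t - 1*2 = t - 2 = -2 + t)
K(U, z) = 145
Y - K(F(p(-4)), 509) = -214828 - 1*145 = -214828 - 145 = -214973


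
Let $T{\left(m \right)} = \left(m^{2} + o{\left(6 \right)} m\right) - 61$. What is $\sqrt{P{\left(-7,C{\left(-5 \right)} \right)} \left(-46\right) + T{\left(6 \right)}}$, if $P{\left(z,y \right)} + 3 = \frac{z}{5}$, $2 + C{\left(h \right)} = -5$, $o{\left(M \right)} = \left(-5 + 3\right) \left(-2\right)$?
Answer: $\frac{\sqrt{5035}}{5} \approx 14.192$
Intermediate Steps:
$o{\left(M \right)} = 4$ ($o{\left(M \right)} = \left(-2\right) \left(-2\right) = 4$)
$C{\left(h \right)} = -7$ ($C{\left(h \right)} = -2 - 5 = -7$)
$P{\left(z,y \right)} = -3 + \frac{z}{5}$
$T{\left(m \right)} = -61 + m^{2} + 4 m$ ($T{\left(m \right)} = \left(m^{2} + 4 m\right) - 61 = -61 + m^{2} + 4 m$)
$\sqrt{P{\left(-7,C{\left(-5 \right)} \right)} \left(-46\right) + T{\left(6 \right)}} = \sqrt{\left(-3 + \frac{1}{5} \left(-7\right)\right) \left(-46\right) + \left(-61 + 6^{2} + 4 \cdot 6\right)} = \sqrt{\left(-3 - \frac{7}{5}\right) \left(-46\right) + \left(-61 + 36 + 24\right)} = \sqrt{\left(- \frac{22}{5}\right) \left(-46\right) - 1} = \sqrt{\frac{1012}{5} - 1} = \sqrt{\frac{1007}{5}} = \frac{\sqrt{5035}}{5}$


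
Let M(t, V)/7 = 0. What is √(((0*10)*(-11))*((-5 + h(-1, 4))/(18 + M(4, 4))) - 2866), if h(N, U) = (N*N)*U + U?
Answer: I*√2866 ≈ 53.535*I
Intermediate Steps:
M(t, V) = 0 (M(t, V) = 7*0 = 0)
h(N, U) = U + U*N² (h(N, U) = N²*U + U = U*N² + U = U + U*N²)
√(((0*10)*(-11))*((-5 + h(-1, 4))/(18 + M(4, 4))) - 2866) = √(((0*10)*(-11))*((-5 + 4*(1 + (-1)²))/(18 + 0)) - 2866) = √((0*(-11))*((-5 + 4*(1 + 1))/18) - 2866) = √(0*((-5 + 4*2)*(1/18)) - 2866) = √(0*((-5 + 8)*(1/18)) - 2866) = √(0*(3*(1/18)) - 2866) = √(0*(⅙) - 2866) = √(0 - 2866) = √(-2866) = I*√2866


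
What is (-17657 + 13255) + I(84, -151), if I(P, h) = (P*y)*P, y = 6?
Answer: 37934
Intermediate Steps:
I(P, h) = 6*P**2 (I(P, h) = (P*6)*P = (6*P)*P = 6*P**2)
(-17657 + 13255) + I(84, -151) = (-17657 + 13255) + 6*84**2 = -4402 + 6*7056 = -4402 + 42336 = 37934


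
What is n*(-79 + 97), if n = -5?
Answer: -90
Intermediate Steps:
n*(-79 + 97) = -5*(-79 + 97) = -5*18 = -90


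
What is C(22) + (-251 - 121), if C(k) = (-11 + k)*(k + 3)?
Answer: -97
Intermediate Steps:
C(k) = (-11 + k)*(3 + k)
C(22) + (-251 - 121) = (-33 + 22**2 - 8*22) + (-251 - 121) = (-33 + 484 - 176) - 372 = 275 - 372 = -97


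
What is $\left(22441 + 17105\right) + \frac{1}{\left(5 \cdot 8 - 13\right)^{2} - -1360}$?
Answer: $\frac{82611595}{2089} \approx 39546.0$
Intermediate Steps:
$\left(22441 + 17105\right) + \frac{1}{\left(5 \cdot 8 - 13\right)^{2} - -1360} = 39546 + \frac{1}{\left(40 - 13\right)^{2} + 1360} = 39546 + \frac{1}{27^{2} + 1360} = 39546 + \frac{1}{729 + 1360} = 39546 + \frac{1}{2089} = \frac{82611595}{2089}$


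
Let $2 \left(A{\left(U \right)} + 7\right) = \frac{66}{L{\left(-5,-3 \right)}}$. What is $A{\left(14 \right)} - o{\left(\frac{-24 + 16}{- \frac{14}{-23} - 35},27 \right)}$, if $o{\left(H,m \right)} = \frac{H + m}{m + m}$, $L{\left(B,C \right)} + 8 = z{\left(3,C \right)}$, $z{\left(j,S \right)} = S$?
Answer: $- \frac{448681}{42714} \approx -10.504$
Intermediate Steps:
$L{\left(B,C \right)} = -8 + C$
$A{\left(U \right)} = -10$ ($A{\left(U \right)} = -7 + \frac{66 \frac{1}{-8 - 3}}{2} = -7 + \frac{66 \frac{1}{-11}}{2} = -7 + \frac{66 \left(- \frac{1}{11}\right)}{2} = -7 + \frac{1}{2} \left(-6\right) = -7 - 3 = -10$)
$o{\left(H,m \right)} = \frac{H + m}{2 m}$
$A{\left(14 \right)} - o{\left(\frac{-24 + 16}{- \frac{14}{-23} - 35},27 \right)} = -10 - \frac{\frac{-24 + 16}{- \frac{14}{-23} - 35} + 27}{2 \cdot 27} = -10 - \frac{1}{2} \cdot \frac{1}{27} \left(- \frac{8}{\left(-14\right) \left(- \frac{1}{23}\right) - 35} + 27\right) = -10 - \frac{1}{2} \cdot \frac{1}{27} \left(- \frac{8}{\frac{14}{23} - 35} + 27\right) = -10 - \frac{1}{2} \cdot \frac{1}{27} \left(- \frac{8}{- \frac{791}{23}} + 27\right) = -10 - \frac{1}{2} \cdot \frac{1}{27} \left(\left(-8\right) \left(- \frac{23}{791}\right) + 27\right) = -10 - \frac{1}{2} \cdot \frac{1}{27} \left(\frac{184}{791} + 27\right) = -10 - \frac{1}{2} \cdot \frac{1}{27} \cdot \frac{21541}{791} = -10 - \frac{21541}{42714} = - \frac{448681}{42714}$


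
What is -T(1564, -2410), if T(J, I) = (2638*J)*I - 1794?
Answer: 9943256914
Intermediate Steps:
T(J, I) = -1794 + 2638*I*J (T(J, I) = 2638*I*J - 1794 = -1794 + 2638*I*J)
-T(1564, -2410) = -(-1794 + 2638*(-2410)*1564) = -(-1794 - 9943255120) = -1*(-9943256914) = 9943256914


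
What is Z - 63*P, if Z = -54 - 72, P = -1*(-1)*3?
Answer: -315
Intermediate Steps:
P = 3 (P = 1*3 = 3)
Z = -126
Z - 63*P = -126 - 63*3 = -126 - 189 = -315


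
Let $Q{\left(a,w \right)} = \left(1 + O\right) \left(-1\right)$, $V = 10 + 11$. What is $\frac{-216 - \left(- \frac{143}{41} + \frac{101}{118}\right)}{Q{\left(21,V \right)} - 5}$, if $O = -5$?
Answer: $\frac{1032275}{4838} \approx 213.37$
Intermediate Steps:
$V = 21$
$Q{\left(a,w \right)} = 4$ ($Q{\left(a,w \right)} = \left(1 - 5\right) \left(-1\right) = \left(-4\right) \left(-1\right) = 4$)
$\frac{-216 - \left(- \frac{143}{41} + \frac{101}{118}\right)}{Q{\left(21,V \right)} - 5} = \frac{-216 - \left(- \frac{143}{41} + \frac{101}{118}\right)}{4 - 5} = \frac{-216 - - \frac{12733}{4838}}{-1} = \left(-216 + \left(\frac{143}{41} - \frac{101}{118}\right)\right) \left(-1\right) = \left(-216 + \frac{12733}{4838}\right) \left(-1\right) = \left(- \frac{1032275}{4838}\right) \left(-1\right) = \frac{1032275}{4838}$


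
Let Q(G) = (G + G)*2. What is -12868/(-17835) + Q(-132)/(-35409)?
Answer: 485956/659895 ≈ 0.73641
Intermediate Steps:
Q(G) = 4*G (Q(G) = (2*G)*2 = 4*G)
-12868/(-17835) + Q(-132)/(-35409) = -12868/(-17835) + (4*(-132))/(-35409) = -12868*(-1/17835) - 528*(-1/35409) = 12868/17835 + 16/1073 = 485956/659895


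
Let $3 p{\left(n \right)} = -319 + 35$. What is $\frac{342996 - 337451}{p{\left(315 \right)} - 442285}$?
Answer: $- \frac{16635}{1327139} \approx -0.012534$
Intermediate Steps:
$p{\left(n \right)} = - \frac{284}{3}$ ($p{\left(n \right)} = \frac{-319 + 35}{3} = \frac{1}{3} \left(-284\right) = - \frac{284}{3}$)
$\frac{342996 - 337451}{p{\left(315 \right)} - 442285} = \frac{342996 - 337451}{- \frac{284}{3} - 442285} = \frac{5545}{- \frac{1327139}{3}} = 5545 \left(- \frac{3}{1327139}\right) = - \frac{16635}{1327139}$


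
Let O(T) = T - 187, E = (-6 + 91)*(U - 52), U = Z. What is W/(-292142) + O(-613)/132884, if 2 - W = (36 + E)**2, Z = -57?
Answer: 2829521609619/9705249382 ≈ 291.55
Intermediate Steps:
U = -57
E = -9265 (E = (-6 + 91)*(-57 - 52) = 85*(-109) = -9265)
W = -85174439 (W = 2 - (36 - 9265)**2 = 2 - 1*(-9229)**2 = 2 - 1*85174441 = 2 - 85174441 = -85174439)
O(T) = -187 + T
W/(-292142) + O(-613)/132884 = -85174439/(-292142) + (-187 - 613)/132884 = -85174439*(-1/292142) - 800*1/132884 = 85174439/292142 - 200/33221 = 2829521609619/9705249382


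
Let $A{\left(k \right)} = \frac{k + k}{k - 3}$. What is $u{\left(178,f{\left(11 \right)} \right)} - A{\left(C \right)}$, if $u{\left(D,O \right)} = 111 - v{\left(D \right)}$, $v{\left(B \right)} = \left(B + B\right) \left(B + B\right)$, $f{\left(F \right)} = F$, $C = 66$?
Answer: $- \frac{2659169}{21} \approx -1.2663 \cdot 10^{5}$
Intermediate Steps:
$v{\left(B \right)} = 4 B^{2}$ ($v{\left(B \right)} = 2 B 2 B = 4 B^{2}$)
$A{\left(k \right)} = \frac{2 k}{-3 + k}$
$u{\left(D,O \right)} = 111 - 4 D^{2}$
$u{\left(178,f{\left(11 \right)} \right)} - A{\left(C \right)} = \left(111 - 4 \cdot 178^{2}\right) - 2 \cdot 66 \frac{1}{-3 + 66} = \left(111 - 126736\right) - 2 \cdot 66 \cdot \frac{1}{63} = -126625 - \frac{44}{21} = - \frac{2659169}{21}$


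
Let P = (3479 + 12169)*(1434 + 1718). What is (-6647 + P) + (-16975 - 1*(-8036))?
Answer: 49306910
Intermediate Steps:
P = 49322496 (P = 15648*3152 = 49322496)
(-6647 + P) + (-16975 - 1*(-8036)) = (-6647 + 49322496) + (-16975 - 1*(-8036)) = 49315849 + (-16975 + 8036) = 49315849 - 8939 = 49306910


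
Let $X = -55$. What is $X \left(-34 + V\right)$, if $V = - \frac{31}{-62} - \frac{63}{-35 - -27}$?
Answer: $\frac{11275}{8} \approx 1409.4$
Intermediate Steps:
$V = \frac{67}{8}$ ($V = \left(-31\right) \left(- \frac{1}{62}\right) - \frac{63}{-35 + 27} = \frac{1}{2} - \frac{63}{-8} = \frac{1}{2} - - \frac{63}{8} = \frac{1}{2} + \frac{63}{8} = \frac{67}{8} \approx 8.375$)
$X \left(-34 + V\right) = - 55 \left(-34 + \frac{67}{8}\right) = \left(-55\right) \left(- \frac{205}{8}\right) = \frac{11275}{8}$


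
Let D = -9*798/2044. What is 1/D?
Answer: -146/513 ≈ -0.28460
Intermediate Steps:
D = -513/146 (D = -7182*1/2044 = -513/146 ≈ -3.5137)
1/D = 1/(-513/146) = -146/513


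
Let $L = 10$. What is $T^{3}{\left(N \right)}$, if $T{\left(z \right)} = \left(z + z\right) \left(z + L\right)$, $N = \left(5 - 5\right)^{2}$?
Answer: $0$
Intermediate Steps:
$N = 0$ ($N = 0^{2} = 0$)
$T{\left(z \right)} = 2 z \left(10 + z\right)$ ($T{\left(z \right)} = \left(z + z\right) \left(z + 10\right) = 2 z \left(10 + z\right)$)
$T^{3}{\left(N \right)} = \left(2 \cdot 0 \left(10 + 0\right)\right)^{3} = \left(2 \cdot 0 \cdot 10\right)^{3} = 0^{3} = 0$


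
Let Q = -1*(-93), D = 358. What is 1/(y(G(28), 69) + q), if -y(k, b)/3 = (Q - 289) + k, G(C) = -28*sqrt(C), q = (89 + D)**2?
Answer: 66799/13386253347 - 56*sqrt(7)/13386253347 ≈ 4.9791e-6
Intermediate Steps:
q = 199809 (q = (89 + 358)**2 = 447**2 = 199809)
Q = 93
y(k, b) = 588 - 3*k (y(k, b) = -3*((93 - 289) + k) = -3*(-196 + k) = 588 - 3*k)
1/(y(G(28), 69) + q) = 1/((588 - (-84)*sqrt(28)) + 199809) = 1/((588 - (-84)*2*sqrt(7)) + 199809) = 1/((588 - (-168)*sqrt(7)) + 199809) = 1/((588 + 168*sqrt(7)) + 199809) = 1/(200397 + 168*sqrt(7))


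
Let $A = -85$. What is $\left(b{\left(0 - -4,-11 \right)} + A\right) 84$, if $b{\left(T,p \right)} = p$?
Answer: $-8064$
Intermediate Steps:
$\left(b{\left(0 - -4,-11 \right)} + A\right) 84 = \left(-11 - 85\right) 84 = \left(-96\right) 84 = -8064$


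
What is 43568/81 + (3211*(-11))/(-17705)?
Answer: 774232441/1434105 ≈ 539.87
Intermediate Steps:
43568/81 + (3211*(-11))/(-17705) = 43568*(1/81) - 35321*(-1/17705) = 43568/81 + 35321/17705 = 774232441/1434105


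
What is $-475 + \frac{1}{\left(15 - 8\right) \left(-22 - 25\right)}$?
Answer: $- \frac{156276}{329} \approx -475.0$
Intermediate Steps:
$-475 + \frac{1}{\left(15 - 8\right) \left(-22 - 25\right)} = -475 + \frac{1}{\left(15 - 8\right) \left(-47\right)} = -475 + \frac{1}{7 \left(-47\right)} = -475 + \frac{1}{-329} = -475 - \frac{1}{329} = - \frac{156276}{329}$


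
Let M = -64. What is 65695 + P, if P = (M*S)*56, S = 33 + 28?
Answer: -152929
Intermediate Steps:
S = 61
P = -218624 (P = -64*61*56 = -3904*56 = -218624)
65695 + P = 65695 - 218624 = -152929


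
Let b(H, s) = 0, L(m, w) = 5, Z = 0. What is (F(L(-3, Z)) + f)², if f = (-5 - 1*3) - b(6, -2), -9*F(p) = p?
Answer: 5929/81 ≈ 73.198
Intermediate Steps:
F(p) = -p/9
f = -8 (f = (-5 - 1*3) - 1*0 = (-5 - 3) + 0 = -8 + 0 = -8)
(F(L(-3, Z)) + f)² = (-⅑*5 - 8)² = (-5/9 - 8)² = (-77/9)² = 5929/81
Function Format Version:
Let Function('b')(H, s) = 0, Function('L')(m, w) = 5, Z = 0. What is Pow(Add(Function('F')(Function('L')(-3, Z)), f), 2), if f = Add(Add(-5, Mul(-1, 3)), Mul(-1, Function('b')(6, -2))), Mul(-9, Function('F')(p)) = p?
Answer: Rational(5929, 81) ≈ 73.198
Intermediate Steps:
Function('F')(p) = Mul(Rational(-1, 9), p)
f = -8 (f = Add(Add(-5, Mul(-1, 3)), Mul(-1, 0)) = Add(Add(-5, -3), 0) = Add(-8, 0) = -8)
Pow(Add(Function('F')(Function('L')(-3, Z)), f), 2) = Pow(Add(Mul(Rational(-1, 9), 5), -8), 2) = Pow(Add(Rational(-5, 9), -8), 2) = Pow(Rational(-77, 9), 2) = Rational(5929, 81)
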